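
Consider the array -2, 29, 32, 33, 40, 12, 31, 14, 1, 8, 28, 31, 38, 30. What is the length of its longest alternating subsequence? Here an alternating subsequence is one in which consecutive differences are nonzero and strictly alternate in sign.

7

Track the best alternating length ending on an up-step vs a down-step at each position: up/down = 1/1, 2/1, 2/1, 2/1, 2/1, 2/3, 4/3, 4/5, 2/5, 6/5, 6/5, 6/3, 6/3, 6/7.
The maximum over both is 7; one such subsequence is -2, 29, 12, 31, 14, 31, 30.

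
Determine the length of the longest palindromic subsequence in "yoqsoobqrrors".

Using dp[i][j] = 2 + dp[i+1][j−1] if the ends match, else max(dp[i+1][j], dp[i][j−1]):
dp[1][13] = 6. A witness is sorros at positions 4,6,9,10,11,13.

6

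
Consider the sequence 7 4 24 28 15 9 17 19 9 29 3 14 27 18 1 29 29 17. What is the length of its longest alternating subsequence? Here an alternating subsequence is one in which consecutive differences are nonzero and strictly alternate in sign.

12

Track the best alternating length ending on an up-step vs a down-step at each position: up/down = 1/1, 1/2, 3/1, 3/1, 3/4, 3/4, 5/4, 5/4, 3/6, 7/1, 1/8, 9/8, 9/8, 9/10, 1/10, 11/1, 11/1, 11/12.
The maximum over both is 12; one such subsequence is 7, 4, 24, 15, 17, 9, 29, 3, 27, 18, 29, 17.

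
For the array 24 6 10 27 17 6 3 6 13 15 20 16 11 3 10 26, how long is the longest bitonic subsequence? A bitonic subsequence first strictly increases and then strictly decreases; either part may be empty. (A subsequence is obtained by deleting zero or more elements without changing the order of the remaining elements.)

8

One longest bitonic subsequence is 6, 10, 13, 15, 20, 16, 11, 10 (positions 2,3,9,10,11,12,13,15): it rises to 20 then falls. Length 8 is optimal.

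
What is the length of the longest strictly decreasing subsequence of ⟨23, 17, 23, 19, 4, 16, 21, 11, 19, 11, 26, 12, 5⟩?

5

Scanning left to right, the best length ending at each element is: 23→1, 17→2, 23→1, 19→2, 4→3, 16→3, 21→2, 11→4, 19→3, 11→4, 26→1, 12→4, 5→5.
So the longest decreasing subsequence has length 5, e.g. 23, 17, 16, 11, 5.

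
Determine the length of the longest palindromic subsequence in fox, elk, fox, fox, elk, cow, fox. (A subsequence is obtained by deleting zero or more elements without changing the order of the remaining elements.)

6

Using dp[i][j] = 2 + dp[i+1][j−1] if the ends match, else max(dp[i+1][j], dp[i][j−1]):
dp[1][7] = 6. A witness is fox elk fox fox elk fox at positions 1,2,3,4,5,7.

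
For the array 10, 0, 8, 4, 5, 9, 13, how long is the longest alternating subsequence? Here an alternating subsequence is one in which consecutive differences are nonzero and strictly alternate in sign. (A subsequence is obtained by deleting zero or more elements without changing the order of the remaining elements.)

5

A longest alternating subsequence is 10, 0, 8, 4, 5 (positions 1,2,3,4,5); its 4 consecutive differences strictly alternate in sign, and length 5 is optimal.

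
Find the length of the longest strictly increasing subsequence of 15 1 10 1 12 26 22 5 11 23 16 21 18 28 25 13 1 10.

Let dp[i] be the longest increasing subsequence ending at position i. Then dp = [1, 1, 2, 1, 3, 4, 4, 2, 3, 5, 4, 5, 5, 6, 6, 4, 1, 3].
The maximum is 6; one witness is 1, 10, 12, 22, 23, 28 at positions 2,3,5,7,10,14.

6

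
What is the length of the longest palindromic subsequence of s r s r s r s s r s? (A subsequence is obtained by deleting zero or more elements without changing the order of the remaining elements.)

One longest palindromic subsequence is srssrssrs (positions 1,2,3,5,6,7,8,9,10); it reads the same forward and backward, and the interval DP gives dp[1][10] = 9.

9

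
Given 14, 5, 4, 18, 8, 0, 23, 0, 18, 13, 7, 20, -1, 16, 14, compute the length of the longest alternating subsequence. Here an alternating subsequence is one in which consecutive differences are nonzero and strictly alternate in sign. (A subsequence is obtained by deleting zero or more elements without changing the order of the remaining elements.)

12

A longest alternating subsequence is 14, 5, 18, 8, 23, 0, 18, 13, 20, -1, 16, 14 (positions 1,2,4,5,7,8,9,10,12,13,14,15); its 11 consecutive differences strictly alternate in sign, and length 12 is optimal.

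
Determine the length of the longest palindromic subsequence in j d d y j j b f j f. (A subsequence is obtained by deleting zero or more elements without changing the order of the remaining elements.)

4

One longest palindromic subsequence is jjjj (positions 1,5,6,9); it reads the same forward and backward, and the interval DP gives dp[1][10] = 4.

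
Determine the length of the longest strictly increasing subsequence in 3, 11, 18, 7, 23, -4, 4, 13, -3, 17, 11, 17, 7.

4

Let dp[i] be the longest increasing subsequence ending at position i. Then dp = [1, 2, 3, 2, 4, 1, 2, 3, 2, 4, 3, 4, 3].
The maximum is 4; one witness is 3, 11, 18, 23 at positions 1,2,3,5.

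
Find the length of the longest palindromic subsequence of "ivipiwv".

One longest palindromic subsequence is vipiv (positions 2,3,4,5,7); it reads the same forward and backward, and the interval DP gives dp[1][7] = 5.

5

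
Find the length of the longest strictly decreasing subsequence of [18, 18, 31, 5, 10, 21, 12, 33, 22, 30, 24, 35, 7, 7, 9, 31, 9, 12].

4

Scanning left to right, the best length ending at each element is: 18→1, 18→1, 31→1, 5→2, 10→2, 21→2, 12→3, 33→1, 22→2, 30→2, 24→3, 35→1, 7→4, 7→4, 9→4, 31→2, 9→4, 12→4.
So the longest decreasing subsequence has length 4, e.g. 31, 21, 12, 7.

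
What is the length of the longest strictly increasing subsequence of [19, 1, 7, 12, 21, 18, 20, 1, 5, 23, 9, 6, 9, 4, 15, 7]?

Let dp[i] be the longest increasing subsequence ending at position i. Then dp = [1, 1, 2, 3, 4, 4, 5, 1, 2, 6, 3, 3, 4, 2, 5, 4].
The maximum is 6; one witness is 1, 7, 12, 18, 20, 23 at positions 2,3,4,6,7,10.

6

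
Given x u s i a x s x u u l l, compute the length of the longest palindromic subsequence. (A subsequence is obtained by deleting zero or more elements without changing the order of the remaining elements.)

One longest palindromic subsequence is uxsxu (positions 2,6,7,8,10); it reads the same forward and backward, and the interval DP gives dp[1][12] = 5.

5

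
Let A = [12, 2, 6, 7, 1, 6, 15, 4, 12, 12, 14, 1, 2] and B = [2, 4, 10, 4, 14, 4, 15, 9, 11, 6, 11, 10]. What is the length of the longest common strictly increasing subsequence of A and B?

3

A longest common strictly increasing subsequence is 2, 4, 14 (length 3); it appears in order in both A and B, and no longer such subsequence exists.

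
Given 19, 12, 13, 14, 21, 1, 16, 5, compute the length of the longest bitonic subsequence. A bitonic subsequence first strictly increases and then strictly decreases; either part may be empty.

6

Let inc[i] be the LIS ending at i and dec[i] the longest strictly decreasing subsequence starting at i. inc = [1, 1, 2, 3, 4, 1, 4, 2], dec = [3, 2, 2, 2, 3, 1, 2, 1].
max_i inc[i]+dec[i]−1 = 6, with one witness 12, 13, 14, 21, 16, 5.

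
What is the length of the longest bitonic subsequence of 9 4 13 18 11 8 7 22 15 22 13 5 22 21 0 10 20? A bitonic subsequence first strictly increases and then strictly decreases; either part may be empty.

8

One longest bitonic subsequence is 9, 13, 18, 11, 8, 7, 5, 0 (positions 1,3,4,5,6,7,12,15): it rises to 18 then falls. Length 8 is optimal.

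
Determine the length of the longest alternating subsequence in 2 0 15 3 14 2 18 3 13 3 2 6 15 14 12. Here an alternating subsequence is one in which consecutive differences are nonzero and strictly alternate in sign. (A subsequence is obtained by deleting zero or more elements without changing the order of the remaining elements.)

12

A longest alternating subsequence is 2, 0, 15, 3, 14, 2, 18, 3, 13, 3, 15, 14 (positions 1,2,3,4,5,6,7,8,9,10,13,14); its 11 consecutive differences strictly alternate in sign, and length 12 is optimal.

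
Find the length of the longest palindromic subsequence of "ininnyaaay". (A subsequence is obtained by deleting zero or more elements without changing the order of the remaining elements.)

5

Using dp[i][j] = 2 + dp[i+1][j−1] if the ends match, else max(dp[i+1][j], dp[i][j−1]):
dp[1][10] = 5. A witness is yaaay at positions 6,7,8,9,10.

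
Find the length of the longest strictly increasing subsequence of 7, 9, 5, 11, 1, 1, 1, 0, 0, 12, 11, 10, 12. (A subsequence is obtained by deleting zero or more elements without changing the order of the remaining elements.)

One longest increasing subsequence is 7, 9, 11, 12 (positions 1,2,4,10), of length 4; no longer one exists.

4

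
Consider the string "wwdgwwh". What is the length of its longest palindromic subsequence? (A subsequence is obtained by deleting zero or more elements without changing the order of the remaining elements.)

One longest palindromic subsequence is wwgww (positions 1,2,4,5,6); it reads the same forward and backward, and the interval DP gives dp[1][7] = 5.

5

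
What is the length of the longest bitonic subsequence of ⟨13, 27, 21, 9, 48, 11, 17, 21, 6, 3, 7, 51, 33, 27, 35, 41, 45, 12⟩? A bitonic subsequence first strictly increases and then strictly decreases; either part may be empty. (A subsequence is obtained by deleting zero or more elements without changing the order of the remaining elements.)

9

One longest bitonic subsequence is 9, 11, 17, 21, 33, 35, 41, 45, 12 (positions 4,6,7,8,13,15,16,17,18): it rises to 45 then falls. Length 9 is optimal.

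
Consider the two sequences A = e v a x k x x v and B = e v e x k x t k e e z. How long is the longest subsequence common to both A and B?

5

Backtracking the LCS table gives one alignment: e (A1,B1) → v (A2,B2) → x (A4,B4) → k (A5,B5) → x (A6,B6).
So the longest common subsequence has length 5.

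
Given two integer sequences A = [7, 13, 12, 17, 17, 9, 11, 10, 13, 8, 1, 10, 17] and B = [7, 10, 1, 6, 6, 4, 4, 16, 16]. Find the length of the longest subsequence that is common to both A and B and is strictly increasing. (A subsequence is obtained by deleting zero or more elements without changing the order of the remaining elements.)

2

A longest common strictly increasing subsequence is 7, 10 (length 2); it appears in order in both A and B, and no longer such subsequence exists.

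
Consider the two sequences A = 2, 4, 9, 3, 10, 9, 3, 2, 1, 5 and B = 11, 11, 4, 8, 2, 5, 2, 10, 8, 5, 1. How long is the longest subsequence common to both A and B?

A longest common subsequence is 2, 10, 1 (length 3); the LCS DP confirms no longer common subsequence exists.

3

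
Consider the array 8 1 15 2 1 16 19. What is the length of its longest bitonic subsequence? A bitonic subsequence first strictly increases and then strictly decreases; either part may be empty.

4

One longest bitonic subsequence is 8, 15, 2, 1 (positions 1,3,4,5): it rises to 15 then falls. Length 4 is optimal.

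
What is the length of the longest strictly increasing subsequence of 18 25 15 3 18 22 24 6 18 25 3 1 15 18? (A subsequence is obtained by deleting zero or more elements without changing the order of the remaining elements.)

One longest increasing subsequence is 15, 18, 22, 24, 25 (positions 3,5,6,7,10), of length 5; no longer one exists.

5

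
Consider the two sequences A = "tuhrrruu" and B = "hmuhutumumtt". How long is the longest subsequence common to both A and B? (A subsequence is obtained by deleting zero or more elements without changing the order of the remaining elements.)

4

A longest common subsequence is uhuu (length 4); the LCS DP confirms no longer common subsequence exists.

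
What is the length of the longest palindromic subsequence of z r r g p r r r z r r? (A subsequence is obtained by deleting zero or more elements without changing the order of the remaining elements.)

7

One longest palindromic subsequence is rrrrrrr (positions 2,3,6,7,8,10,11); it reads the same forward and backward, and the interval DP gives dp[1][11] = 7.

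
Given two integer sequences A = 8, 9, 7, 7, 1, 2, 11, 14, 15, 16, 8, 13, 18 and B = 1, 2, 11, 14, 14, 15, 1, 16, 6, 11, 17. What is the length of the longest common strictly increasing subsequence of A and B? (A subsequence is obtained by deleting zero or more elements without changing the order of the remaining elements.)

A longest common strictly increasing subsequence is 1, 2, 11, 14, 15, 16 (length 6); it appears in order in both A and B, and no longer such subsequence exists.

6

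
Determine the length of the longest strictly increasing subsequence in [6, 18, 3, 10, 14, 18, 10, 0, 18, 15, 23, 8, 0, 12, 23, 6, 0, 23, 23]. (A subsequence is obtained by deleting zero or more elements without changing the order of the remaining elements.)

Scanning left to right, the best length ending at each element is: 6→1, 18→2, 3→1, 10→2, 14→3, 18→4, 10→2, 0→1, 18→4, 15→4, 23→5, 8→2, 0→1, 12→3, 23→5, 6→2, 0→1, 23→5, 23→5.
So the longest increasing subsequence has length 5, e.g. 6, 10, 14, 18, 23.

5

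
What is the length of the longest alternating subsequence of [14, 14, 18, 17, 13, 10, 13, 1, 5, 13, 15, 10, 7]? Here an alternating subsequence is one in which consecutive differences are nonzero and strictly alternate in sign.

7

Track the best alternating length ending on an up-step vs a down-step at each position: up/down = 1/1, 1/1, 2/1, 2/3, 1/3, 1/3, 4/3, 1/5, 6/5, 6/3, 6/3, 6/7, 6/7.
The maximum over both is 7; one such subsequence is 14, 18, 10, 13, 1, 13, 10.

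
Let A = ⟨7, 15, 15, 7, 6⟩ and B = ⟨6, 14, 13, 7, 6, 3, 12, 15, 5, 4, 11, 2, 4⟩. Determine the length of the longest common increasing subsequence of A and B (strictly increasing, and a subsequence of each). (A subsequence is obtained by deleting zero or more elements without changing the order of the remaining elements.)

A longest common strictly increasing subsequence is 7, 15 (length 2); it appears in order in both A and B, and no longer such subsequence exists.

2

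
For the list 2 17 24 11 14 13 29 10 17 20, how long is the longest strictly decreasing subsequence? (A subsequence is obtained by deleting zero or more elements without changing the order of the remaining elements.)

4

Let dp[i] be the longest decreasing subsequence ending at position i. Then dp = [1, 1, 1, 2, 2, 3, 1, 4, 2, 2].
The maximum is 4; one witness is 17, 14, 13, 10 at positions 2,5,6,8.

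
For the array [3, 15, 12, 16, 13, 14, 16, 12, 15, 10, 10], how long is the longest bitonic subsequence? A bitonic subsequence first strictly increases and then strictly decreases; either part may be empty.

7

One longest bitonic subsequence is 3, 12, 13, 14, 16, 15, 10 (positions 1,3,5,6,7,9,11): it rises to 16 then falls. Length 7 is optimal.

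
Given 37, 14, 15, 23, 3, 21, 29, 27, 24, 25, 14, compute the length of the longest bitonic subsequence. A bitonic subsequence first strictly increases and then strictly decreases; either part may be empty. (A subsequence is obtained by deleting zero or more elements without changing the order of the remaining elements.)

7

Let inc[i] be the LIS ending at i and dec[i] the longest strictly decreasing subsequence starting at i. inc = [1, 1, 2, 3, 1, 3, 4, 4, 4, 5, 2], dec = [5, 2, 2, 3, 1, 2, 4, 3, 2, 2, 1].
max_i inc[i]+dec[i]−1 = 7, with one witness 14, 15, 23, 29, 27, 25, 14.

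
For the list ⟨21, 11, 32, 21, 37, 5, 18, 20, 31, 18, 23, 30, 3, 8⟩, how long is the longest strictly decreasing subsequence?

5

Let dp[i] be the longest decreasing subsequence ending at position i. Then dp = [1, 2, 1, 2, 1, 3, 3, 3, 2, 4, 3, 3, 5, 5].
The maximum is 5; one witness is 32, 21, 20, 18, 3 at positions 3,4,8,10,13.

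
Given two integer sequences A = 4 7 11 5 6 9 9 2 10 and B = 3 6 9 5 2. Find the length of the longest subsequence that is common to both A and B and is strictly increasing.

For each value that appears in both, track the longest common increasing run ending there.
The best achievable length is 2; one witness is 6, 9 (A-positions 5,6, B-positions 2,3).

2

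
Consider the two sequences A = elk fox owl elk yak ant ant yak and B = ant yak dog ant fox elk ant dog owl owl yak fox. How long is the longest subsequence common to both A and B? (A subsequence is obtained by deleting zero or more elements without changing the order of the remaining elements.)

4

A longest common subsequence is fox, elk, ant, yak (length 4); the LCS DP confirms no longer common subsequence exists.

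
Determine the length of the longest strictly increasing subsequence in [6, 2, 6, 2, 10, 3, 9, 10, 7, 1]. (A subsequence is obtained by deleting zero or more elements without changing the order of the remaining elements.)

4

One longest increasing subsequence is 2, 6, 9, 10 (positions 2,3,7,8), of length 4; no longer one exists.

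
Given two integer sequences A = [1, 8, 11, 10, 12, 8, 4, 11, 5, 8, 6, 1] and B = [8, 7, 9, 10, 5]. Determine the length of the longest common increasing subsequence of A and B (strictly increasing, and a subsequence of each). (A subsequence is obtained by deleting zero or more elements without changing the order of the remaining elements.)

2

A longest common strictly increasing subsequence is 8, 10 (length 2); it appears in order in both A and B, and no longer such subsequence exists.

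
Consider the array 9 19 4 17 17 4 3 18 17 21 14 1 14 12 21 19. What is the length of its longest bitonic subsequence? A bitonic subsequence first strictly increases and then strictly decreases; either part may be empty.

One longest bitonic subsequence is 9, 19, 18, 17, 14, 12 (positions 1,2,8,9,13,14): it rises to 19 then falls. Length 6 is optimal.

6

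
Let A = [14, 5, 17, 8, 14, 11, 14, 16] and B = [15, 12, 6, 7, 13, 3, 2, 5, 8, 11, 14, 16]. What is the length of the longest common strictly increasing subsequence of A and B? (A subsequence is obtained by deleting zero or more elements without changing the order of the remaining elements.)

A longest common strictly increasing subsequence is 5, 8, 11, 14, 16 (length 5); it appears in order in both A and B, and no longer such subsequence exists.

5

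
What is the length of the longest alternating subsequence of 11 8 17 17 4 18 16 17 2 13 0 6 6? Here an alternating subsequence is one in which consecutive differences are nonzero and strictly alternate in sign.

Track the best alternating length ending on an up-step vs a down-step at each position: up/down = 1/1, 1/2, 3/1, 3/1, 1/4, 5/1, 5/6, 7/6, 1/8, 9/8, 1/10, 11/10, 11/10.
The maximum over both is 11; one such subsequence is 11, 8, 17, 4, 18, 16, 17, 2, 13, 0, 6.

11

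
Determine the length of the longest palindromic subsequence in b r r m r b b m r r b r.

One longest palindromic subsequence is brrmbbmrrb (positions 1,2,3,4,6,7,8,9,10,11); it reads the same forward and backward, and the interval DP gives dp[1][12] = 10.

10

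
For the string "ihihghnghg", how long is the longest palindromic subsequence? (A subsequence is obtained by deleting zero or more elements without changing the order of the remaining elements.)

One longest palindromic subsequence is ghghg (positions 5,6,8,9,10); it reads the same forward and backward, and the interval DP gives dp[1][10] = 5.

5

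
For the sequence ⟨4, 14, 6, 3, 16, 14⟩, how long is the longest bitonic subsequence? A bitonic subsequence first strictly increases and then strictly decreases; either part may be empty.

One longest bitonic subsequence is 4, 14, 6, 3 (positions 1,2,3,4): it rises to 14 then falls. Length 4 is optimal.

4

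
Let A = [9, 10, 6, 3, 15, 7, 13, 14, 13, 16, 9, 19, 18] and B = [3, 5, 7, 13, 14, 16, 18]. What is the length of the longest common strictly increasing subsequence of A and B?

6

A longest common strictly increasing subsequence is 3, 7, 13, 14, 16, 18 (length 6); it appears in order in both A and B, and no longer such subsequence exists.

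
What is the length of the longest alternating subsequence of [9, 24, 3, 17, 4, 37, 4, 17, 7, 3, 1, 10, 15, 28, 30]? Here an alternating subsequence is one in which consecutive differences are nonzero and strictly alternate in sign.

10

A longest alternating subsequence is 9, 24, 3, 17, 4, 37, 4, 17, 7, 10 (positions 1,2,3,4,5,6,7,8,9,12); its 9 consecutive differences strictly alternate in sign, and length 10 is optimal.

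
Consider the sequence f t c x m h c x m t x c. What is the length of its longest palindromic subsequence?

One longest palindromic subsequence is cxmxmxc (positions 3,4,5,8,9,11,12); it reads the same forward and backward, and the interval DP gives dp[1][12] = 7.

7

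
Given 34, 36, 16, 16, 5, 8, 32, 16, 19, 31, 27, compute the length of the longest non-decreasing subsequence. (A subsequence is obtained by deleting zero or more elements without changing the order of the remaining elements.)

5

Let dp[i] be the longest non-decreasing subsequence ending at position i. Then dp = [1, 2, 1, 2, 1, 2, 3, 3, 4, 5, 5].
The maximum is 5; one witness is 16, 16, 16, 19, 31 at positions 3,4,8,9,10.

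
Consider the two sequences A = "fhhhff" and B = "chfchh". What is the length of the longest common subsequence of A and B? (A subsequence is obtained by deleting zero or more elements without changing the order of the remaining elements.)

A longest common subsequence is fhh (length 3); the LCS DP confirms no longer common subsequence exists.

3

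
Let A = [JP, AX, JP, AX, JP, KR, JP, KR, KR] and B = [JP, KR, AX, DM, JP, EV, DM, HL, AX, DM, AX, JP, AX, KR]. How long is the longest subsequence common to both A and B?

Backtracking the LCS table gives one alignment: JP (A1,B1) → AX (A2,B3) → JP (A3,B5) → AX (A4,B11) → JP (A5,B12) → KR (A9,B14).
So the longest common subsequence has length 6.

6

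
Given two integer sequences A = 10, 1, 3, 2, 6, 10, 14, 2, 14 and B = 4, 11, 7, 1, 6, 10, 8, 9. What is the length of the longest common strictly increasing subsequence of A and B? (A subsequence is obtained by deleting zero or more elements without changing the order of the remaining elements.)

3

A longest common strictly increasing subsequence is 1, 6, 10 (length 3); it appears in order in both A and B, and no longer such subsequence exists.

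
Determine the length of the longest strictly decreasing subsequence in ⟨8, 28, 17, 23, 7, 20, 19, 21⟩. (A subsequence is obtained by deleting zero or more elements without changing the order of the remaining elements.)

Scanning left to right, the best length ending at each element is: 8→1, 28→1, 17→2, 23→2, 7→3, 20→3, 19→4, 21→3.
So the longest decreasing subsequence has length 4, e.g. 28, 23, 20, 19.

4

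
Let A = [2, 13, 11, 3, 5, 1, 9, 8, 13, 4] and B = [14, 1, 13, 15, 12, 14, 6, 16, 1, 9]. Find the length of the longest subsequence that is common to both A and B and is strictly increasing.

For each value that appears in both, track the longest common increasing run ending there.
The best achievable length is 2; one witness is 1, 13 (A-positions 6,9, B-positions 2,3).

2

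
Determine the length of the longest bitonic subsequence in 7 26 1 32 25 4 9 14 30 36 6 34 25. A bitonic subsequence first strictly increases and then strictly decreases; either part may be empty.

8

Let inc[i] be the LIS ending at i and dec[i] the longest strictly decreasing subsequence starting at i. inc = [1, 2, 1, 3, 2, 2, 3, 4, 5, 6, 3, 6, 5], dec = [2, 4, 1, 4, 3, 1, 2, 2, 2, 3, 1, 2, 1].
max_i inc[i]+dec[i]−1 = 8, with one witness 1, 4, 9, 14, 30, 36, 34, 25.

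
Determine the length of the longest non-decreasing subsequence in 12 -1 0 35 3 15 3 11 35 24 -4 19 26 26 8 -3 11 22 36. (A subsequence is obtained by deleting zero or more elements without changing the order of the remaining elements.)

Scanning left to right, the best length ending at each element is: 12→1, -1→1, 0→2, 35→3, 3→3, 15→4, 3→4, 11→5, 35→6, 24→6, -4→1, 19→6, 26→7, 26→8, 8→5, -3→2, 11→6, 22→7, 36→9.
So the longest non-decreasing subsequence has length 9, e.g. -1, 0, 3, 3, 11, 24, 26, 26, 36.

9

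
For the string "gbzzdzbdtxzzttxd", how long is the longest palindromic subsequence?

7

Using dp[i][j] = 2 + dp[i+1][j−1] if the ends match, else max(dp[i+1][j], dp[i][j−1]):
dp[1][16] = 7. A witness is zzdbdzz at positions 3,4,5,7,8,11,12.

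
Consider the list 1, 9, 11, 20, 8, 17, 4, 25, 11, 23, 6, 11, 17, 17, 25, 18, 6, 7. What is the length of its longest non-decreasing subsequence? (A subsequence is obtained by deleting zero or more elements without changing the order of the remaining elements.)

8

One longest non-decreasing subsequence is 1, 9, 11, 11, 11, 17, 17, 25 (positions 1,2,3,9,12,13,14,15), of length 8; no longer one exists.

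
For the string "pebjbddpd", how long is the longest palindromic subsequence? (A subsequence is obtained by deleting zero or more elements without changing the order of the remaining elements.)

One longest palindromic subsequence is pbjbp (positions 1,3,4,5,8); it reads the same forward and backward, and the interval DP gives dp[1][9] = 5.

5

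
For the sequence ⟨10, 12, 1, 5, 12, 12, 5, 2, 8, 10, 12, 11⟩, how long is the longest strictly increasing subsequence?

Let dp[i] be the longest increasing subsequence ending at position i. Then dp = [1, 2, 1, 2, 3, 3, 2, 2, 3, 4, 5, 5].
The maximum is 5; one witness is 1, 5, 8, 10, 12 at positions 3,4,9,10,11.

5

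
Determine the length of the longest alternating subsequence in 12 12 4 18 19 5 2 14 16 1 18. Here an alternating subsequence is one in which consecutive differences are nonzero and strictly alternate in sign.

7

Track the best alternating length ending on an up-step vs a down-step at each position: up/down = 1/1, 1/1, 1/2, 3/1, 3/1, 3/4, 1/4, 5/4, 5/4, 1/6, 7/4.
The maximum over both is 7; one such subsequence is 12, 4, 18, 5, 14, 1, 18.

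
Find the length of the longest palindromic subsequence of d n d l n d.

One longest palindromic subsequence is dnlnd (positions 1,2,4,5,6); it reads the same forward and backward, and the interval DP gives dp[1][6] = 5.

5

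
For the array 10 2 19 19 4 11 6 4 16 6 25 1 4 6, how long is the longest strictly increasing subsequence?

5

One longest increasing subsequence is 2, 4, 11, 16, 25 (positions 2,5,6,9,11), of length 5; no longer one exists.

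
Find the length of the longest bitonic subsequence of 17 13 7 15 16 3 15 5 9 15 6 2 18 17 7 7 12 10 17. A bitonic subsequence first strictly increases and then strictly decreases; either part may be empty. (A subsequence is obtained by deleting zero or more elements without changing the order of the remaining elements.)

8

Let inc[i] be the LIS ending at i and dec[i] the longest strictly decreasing subsequence starting at i. inc = [1, 1, 1, 2, 3, 1, 2, 2, 3, 4, 3, 1, 5, 5, 4, 4, 5, 5, 6], dec = [6, 4, 3, 4, 5, 2, 4, 2, 3, 3, 2, 1, 4, 3, 1, 1, 2, 1, 1].
max_i inc[i]+dec[i]−1 = 8, with one witness 3, 5, 9, 15, 18, 17, 12, 10.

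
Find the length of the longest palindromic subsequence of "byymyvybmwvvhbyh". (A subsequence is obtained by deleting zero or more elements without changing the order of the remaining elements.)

One longest palindromic subsequence is ymyvymy (positions 3,4,5,6,7,9,15); it reads the same forward and backward, and the interval DP gives dp[1][16] = 7.

7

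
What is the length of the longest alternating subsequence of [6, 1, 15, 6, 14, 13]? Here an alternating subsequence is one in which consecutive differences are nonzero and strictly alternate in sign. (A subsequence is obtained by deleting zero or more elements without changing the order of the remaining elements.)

6

A longest alternating subsequence is 6, 1, 15, 6, 14, 13 (positions 1,2,3,4,5,6); its 5 consecutive differences strictly alternate in sign, and length 6 is optimal.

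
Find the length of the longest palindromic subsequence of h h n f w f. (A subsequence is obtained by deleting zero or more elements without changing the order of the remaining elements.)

One longest palindromic subsequence is fwf (positions 4,5,6); it reads the same forward and backward, and the interval DP gives dp[1][6] = 3.

3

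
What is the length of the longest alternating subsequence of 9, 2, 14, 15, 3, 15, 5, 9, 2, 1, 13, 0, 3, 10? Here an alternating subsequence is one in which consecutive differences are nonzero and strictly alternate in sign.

11

Track the best alternating length ending on an up-step vs a down-step at each position: up/down = 1/1, 1/2, 3/1, 3/1, 3/4, 5/1, 5/6, 7/6, 1/8, 1/8, 9/6, 1/10, 11/10, 11/10.
The maximum over both is 11; one such subsequence is 9, 2, 14, 3, 15, 5, 9, 2, 13, 0, 3.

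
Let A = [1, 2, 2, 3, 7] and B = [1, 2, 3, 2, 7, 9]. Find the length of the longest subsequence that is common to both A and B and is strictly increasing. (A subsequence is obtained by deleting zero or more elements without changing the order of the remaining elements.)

4

A longest common strictly increasing subsequence is 1, 2, 3, 7 (length 4); it appears in order in both A and B, and no longer such subsequence exists.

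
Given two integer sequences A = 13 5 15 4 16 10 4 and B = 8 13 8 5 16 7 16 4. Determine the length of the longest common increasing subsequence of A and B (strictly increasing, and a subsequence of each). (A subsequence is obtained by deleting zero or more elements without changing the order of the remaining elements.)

2

For each value that appears in both, track the longest common increasing run ending there.
The best achievable length is 2; one witness is 13, 16 (A-positions 1,5, B-positions 2,5).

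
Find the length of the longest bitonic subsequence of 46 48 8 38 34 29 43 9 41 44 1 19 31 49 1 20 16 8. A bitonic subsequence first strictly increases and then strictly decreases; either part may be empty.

8

Let inc[i] be the LIS ending at i and dec[i] the longest strictly decreasing subsequence starting at i. inc = [1, 2, 1, 2, 2, 2, 3, 2, 3, 4, 1, 3, 4, 5, 1, 4, 3, 2], dec = [7, 7, 2, 6, 5, 4, 6, 2, 5, 5, 1, 3, 4, 4, 1, 3, 2, 1].
max_i inc[i]+dec[i]−1 = 8, with one witness 46, 48, 43, 41, 31, 20, 16, 8.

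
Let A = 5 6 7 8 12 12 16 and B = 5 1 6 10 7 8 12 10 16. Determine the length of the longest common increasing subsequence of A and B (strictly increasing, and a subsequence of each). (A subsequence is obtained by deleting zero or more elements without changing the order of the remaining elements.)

6

For each value that appears in both, track the longest common increasing run ending there.
The best achievable length is 6; one witness is 5, 6, 7, 8, 12, 16 (A-positions 1,2,3,4,5,7, B-positions 1,3,5,6,7,9).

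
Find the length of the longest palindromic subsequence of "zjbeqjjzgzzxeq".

One longest palindromic subsequence is qzzzq (positions 5,8,10,11,14); it reads the same forward and backward, and the interval DP gives dp[1][14] = 5.

5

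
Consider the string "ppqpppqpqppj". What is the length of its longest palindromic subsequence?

10

Using dp[i][j] = 2 + dp[i+1][j−1] if the ends match, else max(dp[i+1][j], dp[i][j−1]):
dp[1][12] = 10. A witness is ppqppppqpp at positions 1,2,3,4,5,6,8,9,10,11.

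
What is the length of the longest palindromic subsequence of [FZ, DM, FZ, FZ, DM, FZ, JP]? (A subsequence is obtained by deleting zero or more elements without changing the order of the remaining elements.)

6

One longest palindromic subsequence is FZ DM FZ FZ DM FZ (positions 1,2,3,4,5,6); it reads the same forward and backward, and the interval DP gives dp[1][7] = 6.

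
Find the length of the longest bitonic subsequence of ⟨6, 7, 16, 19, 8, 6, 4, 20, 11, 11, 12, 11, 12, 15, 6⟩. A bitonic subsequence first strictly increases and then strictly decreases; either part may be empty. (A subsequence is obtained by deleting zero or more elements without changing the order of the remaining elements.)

One longest bitonic subsequence is 6, 7, 16, 19, 20, 12, 11, 6 (positions 1,2,3,4,8,11,12,15): it rises to 20 then falls. Length 8 is optimal.

8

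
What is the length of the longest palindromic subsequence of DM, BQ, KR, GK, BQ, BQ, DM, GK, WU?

Using dp[i][j] = 2 + dp[i+1][j−1] if the ends match, else max(dp[i+1][j], dp[i][j−1]):
dp[1][9] = 5. A witness is DM BQ BQ BQ DM at positions 1,2,5,6,7.

5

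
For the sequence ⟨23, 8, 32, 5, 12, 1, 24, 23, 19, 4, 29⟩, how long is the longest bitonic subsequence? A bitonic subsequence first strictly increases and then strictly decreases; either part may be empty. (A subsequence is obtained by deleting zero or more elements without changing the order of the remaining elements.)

Let inc[i] be the LIS ending at i and dec[i] the longest strictly decreasing subsequence starting at i. inc = [1, 1, 2, 1, 2, 1, 3, 3, 3, 2, 4], dec = [4, 3, 5, 2, 2, 1, 4, 3, 2, 1, 1].
max_i inc[i]+dec[i]−1 = 6, with one witness 23, 32, 24, 23, 19, 4.

6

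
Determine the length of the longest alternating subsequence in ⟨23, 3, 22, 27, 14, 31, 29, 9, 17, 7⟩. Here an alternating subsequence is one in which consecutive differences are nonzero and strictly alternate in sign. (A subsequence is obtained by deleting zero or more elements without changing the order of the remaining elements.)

8

Track the best alternating length ending on an up-step vs a down-step at each position: up/down = 1/1, 1/2, 3/2, 3/1, 3/4, 5/1, 5/6, 3/6, 7/6, 3/8.
The maximum over both is 8; one such subsequence is 23, 3, 22, 14, 31, 9, 17, 7.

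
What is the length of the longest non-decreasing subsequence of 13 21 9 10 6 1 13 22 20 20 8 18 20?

6

Scanning left to right, the best length ending at each element is: 13→1, 21→2, 9→1, 10→2, 6→1, 1→1, 13→3, 22→4, 20→4, 20→5, 8→2, 18→4, 20→6.
So the longest non-decreasing subsequence has length 6, e.g. 9, 10, 13, 20, 20, 20.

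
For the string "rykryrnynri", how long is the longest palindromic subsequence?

7

Using dp[i][j] = 2 + dp[i+1][j−1] if the ends match, else max(dp[i+1][j], dp[i][j−1]):
dp[1][11] = 7. A witness is ryryryr at positions 1,2,4,5,6,8,10.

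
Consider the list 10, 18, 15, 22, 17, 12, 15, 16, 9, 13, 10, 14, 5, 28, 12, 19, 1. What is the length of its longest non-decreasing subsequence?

Scanning left to right, the best length ending at each element is: 10→1, 18→2, 15→2, 22→3, 17→3, 12→2, 15→3, 16→4, 9→1, 13→3, 10→2, 14→4, 5→1, 28→5, 12→3, 19→5, 1→1.
So the longest non-decreasing subsequence has length 5, e.g. 10, 15, 15, 16, 28.

5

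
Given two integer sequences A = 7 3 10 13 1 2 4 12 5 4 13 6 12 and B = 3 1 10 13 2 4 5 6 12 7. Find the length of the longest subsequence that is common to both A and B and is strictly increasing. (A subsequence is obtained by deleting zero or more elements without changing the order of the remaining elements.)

A longest common strictly increasing subsequence is 1, 2, 4, 5, 6, 12 (length 6); it appears in order in both A and B, and no longer such subsequence exists.

6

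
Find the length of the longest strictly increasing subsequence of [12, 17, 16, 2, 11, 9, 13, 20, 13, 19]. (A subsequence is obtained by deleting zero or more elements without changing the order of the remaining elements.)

Let dp[i] be the longest increasing subsequence ending at position i. Then dp = [1, 2, 2, 1, 2, 2, 3, 4, 3, 4].
The maximum is 4; one witness is 2, 11, 13, 20 at positions 4,5,7,8.

4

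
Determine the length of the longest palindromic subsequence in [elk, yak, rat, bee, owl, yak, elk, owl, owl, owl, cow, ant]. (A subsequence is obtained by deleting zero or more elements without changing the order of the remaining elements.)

5

Using dp[i][j] = 2 + dp[i+1][j−1] if the ends match, else max(dp[i+1][j], dp[i][j−1]):
dp[1][12] = 5. A witness is elk yak owl yak elk at positions 1,2,5,6,7.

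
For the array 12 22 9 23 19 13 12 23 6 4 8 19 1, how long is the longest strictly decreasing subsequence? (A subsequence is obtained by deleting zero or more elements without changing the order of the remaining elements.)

Let dp[i] be the longest decreasing subsequence ending at position i. Then dp = [1, 1, 2, 1, 2, 3, 4, 1, 5, 6, 5, 2, 7].
The maximum is 7; one witness is 22, 19, 13, 12, 6, 4, 1 at positions 2,5,6,7,9,10,13.

7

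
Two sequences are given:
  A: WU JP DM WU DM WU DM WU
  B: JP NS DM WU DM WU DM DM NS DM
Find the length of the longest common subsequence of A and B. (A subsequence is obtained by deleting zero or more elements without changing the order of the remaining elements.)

A longest common subsequence is JP, DM, WU, DM, WU, DM (length 6); the LCS DP confirms no longer common subsequence exists.

6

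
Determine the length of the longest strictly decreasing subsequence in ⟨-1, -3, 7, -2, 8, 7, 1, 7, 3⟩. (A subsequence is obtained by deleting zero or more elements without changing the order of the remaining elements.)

Let dp[i] be the longest decreasing subsequence ending at position i. Then dp = [1, 2, 1, 2, 1, 2, 3, 2, 3].
The maximum is 3; one witness is 8, 7, 1 at positions 5,6,7.

3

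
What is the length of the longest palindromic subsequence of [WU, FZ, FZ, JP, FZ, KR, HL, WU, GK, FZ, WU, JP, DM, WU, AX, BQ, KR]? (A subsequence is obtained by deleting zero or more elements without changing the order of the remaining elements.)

7

Using dp[i][j] = 2 + dp[i+1][j−1] if the ends match, else max(dp[i+1][j], dp[i][j−1]):
dp[1][17] = 7. A witness is WU JP WU FZ WU JP WU at positions 1,4,8,10,11,12,14.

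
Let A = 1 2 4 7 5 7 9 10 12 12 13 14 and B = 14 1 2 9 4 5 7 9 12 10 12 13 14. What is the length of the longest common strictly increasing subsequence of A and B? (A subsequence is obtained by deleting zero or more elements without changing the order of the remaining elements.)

10

A longest common strictly increasing subsequence is 1, 2, 4, 5, 7, 9, 10, 12, 13, 14 (length 10); it appears in order in both A and B, and no longer such subsequence exists.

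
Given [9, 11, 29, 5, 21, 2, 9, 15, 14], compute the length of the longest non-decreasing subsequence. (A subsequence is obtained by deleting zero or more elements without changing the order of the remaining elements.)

Let dp[i] be the longest non-decreasing subsequence ending at position i. Then dp = [1, 2, 3, 1, 3, 1, 2, 3, 3].
The maximum is 3; one witness is 9, 11, 29 at positions 1,2,3.

3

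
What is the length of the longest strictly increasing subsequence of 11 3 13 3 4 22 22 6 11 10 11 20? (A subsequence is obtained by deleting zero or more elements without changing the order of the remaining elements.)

Let dp[i] be the longest increasing subsequence ending at position i. Then dp = [1, 1, 2, 1, 2, 3, 3, 3, 4, 4, 5, 6].
The maximum is 6; one witness is 3, 4, 6, 10, 11, 20 at positions 2,5,8,10,11,12.

6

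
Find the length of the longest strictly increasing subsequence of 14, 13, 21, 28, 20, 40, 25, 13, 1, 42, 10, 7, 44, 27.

Let dp[i] be the longest increasing subsequence ending at position i. Then dp = [1, 1, 2, 3, 2, 4, 3, 1, 1, 5, 2, 2, 6, 4].
The maximum is 6; one witness is 14, 21, 28, 40, 42, 44 at positions 1,3,4,6,10,13.

6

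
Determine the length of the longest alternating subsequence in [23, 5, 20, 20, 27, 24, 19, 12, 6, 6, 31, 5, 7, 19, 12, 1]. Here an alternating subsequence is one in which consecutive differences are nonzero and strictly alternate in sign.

Track the best alternating length ending on an up-step vs a down-step at each position: up/down = 1/1, 1/2, 3/2, 3/2, 3/1, 3/4, 3/4, 3/4, 3/4, 3/4, 5/1, 1/6, 7/6, 7/6, 7/8, 1/8.
The maximum over both is 8; one such subsequence is 23, 5, 27, 24, 31, 5, 19, 12.

8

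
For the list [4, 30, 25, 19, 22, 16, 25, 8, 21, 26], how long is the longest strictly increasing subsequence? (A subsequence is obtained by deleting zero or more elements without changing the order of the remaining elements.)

5

One longest increasing subsequence is 4, 19, 22, 25, 26 (positions 1,4,5,7,10), of length 5; no longer one exists.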